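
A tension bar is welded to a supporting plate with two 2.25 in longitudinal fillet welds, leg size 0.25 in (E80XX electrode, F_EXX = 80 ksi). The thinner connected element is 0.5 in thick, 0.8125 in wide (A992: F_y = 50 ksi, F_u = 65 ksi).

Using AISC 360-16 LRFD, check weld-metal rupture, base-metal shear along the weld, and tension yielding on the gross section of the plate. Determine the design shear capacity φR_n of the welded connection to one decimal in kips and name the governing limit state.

18.3 kips (gross-section yield governs)

Weld metal: throat = 0.707×0.25 = 0.17675 in, L = 2×2.25 = 4.5 in. φR_n = 0.75 × 0.6 × 80 × 0.17675 × 4.5 = 28.6 kips.
Base metal shear (0.5 in plate): yield φR_n = 1.0×0.6×50×0.5×4.5 = 67.5 kips; rupture φR_n = 0.75×0.6×65×0.5×4.5 = 65.8 kips; take 65.8 kips (rupture).
Tension yield (gross): A_g = 0.8125×0.5 = 0.40625 in². φR_n = 0.90 × 50 × 0.40625 = 18.3 kips.
Governing: min(28.6, 65.8, 18.3) = 18.3 kips → gross-section yield.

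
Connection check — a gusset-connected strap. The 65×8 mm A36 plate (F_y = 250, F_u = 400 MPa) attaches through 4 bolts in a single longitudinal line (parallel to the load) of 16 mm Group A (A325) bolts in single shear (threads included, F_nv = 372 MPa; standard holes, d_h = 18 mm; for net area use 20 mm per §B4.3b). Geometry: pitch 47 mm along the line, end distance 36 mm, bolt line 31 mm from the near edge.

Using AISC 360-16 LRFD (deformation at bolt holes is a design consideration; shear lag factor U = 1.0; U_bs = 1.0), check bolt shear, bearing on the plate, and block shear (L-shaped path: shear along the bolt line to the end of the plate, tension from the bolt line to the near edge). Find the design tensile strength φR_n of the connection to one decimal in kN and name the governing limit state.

Bolt shear: A_b = π(16)²/4 = 201.06 mm². φR_n = 0.75 × 372 × 201.06 × 4 × 1 = 224.4 kN.
Bearing (8 mm plate, F_u = 400 MPa): end bolts L_c = 36 − 18/2 = 27, R_n = min(1.2×27×8×400, 2.4×16×8×400) = 103.68 kN/bolt; interior L_c = 47 − 18 = 29, R_n = 111.36 kN/bolt. φR_n = 0.75 × (1×103.68 + 3×111.36) = 328.3 kN.
Block shear: shear path 1×[36+3×47] = 1×177 mm, A_gv = 1416, A_nv = 1×(177 − 3.5×20)×8 = 856 mm²; tension to near edge: (31 − 0.5×20)×8 = 168 mm². R_n = min(0.6×400×856, 0.6×250×1416) + 1.0×400×168 = min(205.44, 212.4) + 67.2 = 272.64 kN. φR_n = 0.75 × 272.64 = 204.5 kN.
Governing: min(224.4, 328.3, 204.5) = 204.5 kN → block shear.

204.5 kN (block shear governs)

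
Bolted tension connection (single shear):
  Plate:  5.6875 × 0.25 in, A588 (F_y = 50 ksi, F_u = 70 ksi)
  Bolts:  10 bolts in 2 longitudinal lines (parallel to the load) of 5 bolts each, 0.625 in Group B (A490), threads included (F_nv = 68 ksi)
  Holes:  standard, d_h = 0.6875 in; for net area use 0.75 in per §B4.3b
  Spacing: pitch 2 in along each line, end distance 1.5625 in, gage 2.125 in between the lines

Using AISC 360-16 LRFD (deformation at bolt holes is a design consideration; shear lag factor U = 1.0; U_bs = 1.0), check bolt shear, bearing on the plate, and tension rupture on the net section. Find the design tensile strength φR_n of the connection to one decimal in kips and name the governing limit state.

Bolt shear: A_b = π(0.625)²/4 = 0.3068 in². φR_n = 0.75 × 68 × 0.3068 × 10 × 1 = 156.5 kips.
Bearing (0.25 in plate, F_u = 70 ksi): end bolts L_c = 1.5625 − 0.6875/2 = 1.21875, R_n = min(1.2×1.21875×0.25×70, 2.4×0.625×0.25×70) = 25.594 kips/bolt; interior L_c = 2 − 0.6875 = 1.3125, R_n = 26.25 kips/bolt. φR_n = 0.75 × (2×25.594 + 8×26.25) = 195.9 kips.
Tension rupture (net): A_n = (5.6875 − 2×0.75)×0.25 = 1.0469 in² (U = 1.0, A_e = A_n). φR_n = 0.75 × 70 × 1.0469 = 55.0 kips.
Governing: min(156.5, 195.9, 55.0) = 55.0 kips → net-section rupture.

55.0 kips (net-section rupture governs)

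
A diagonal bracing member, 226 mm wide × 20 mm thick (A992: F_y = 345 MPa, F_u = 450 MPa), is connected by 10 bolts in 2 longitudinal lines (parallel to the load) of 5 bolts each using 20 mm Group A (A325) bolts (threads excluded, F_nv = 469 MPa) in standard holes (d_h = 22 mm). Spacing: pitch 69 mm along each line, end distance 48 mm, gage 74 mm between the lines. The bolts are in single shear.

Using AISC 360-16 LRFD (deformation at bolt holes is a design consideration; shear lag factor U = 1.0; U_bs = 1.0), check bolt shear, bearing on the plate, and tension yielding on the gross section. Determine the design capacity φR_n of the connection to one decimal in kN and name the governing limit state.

Bolt shear: A_b = π(20)²/4 = 314.16 mm². φR_n = 0.75 × 469 × 314.16 × 10 × 1 = 1105.1 kN.
Bearing (20 mm plate, F_u = 450 MPa): end bolts L_c = 48 − 22/2 = 37, R_n = min(1.2×37×20×450, 2.4×20×20×450) = 399.6 kN/bolt; interior L_c = 69 − 22 = 47, R_n = 432 kN/bolt. φR_n = 0.75 × (2×399.6 + 8×432) = 3191.4 kN.
Tension yield (gross): A_g = 226×20 = 4520 mm². φR_n = 0.90 × 345 × 4520 = 1403.5 kN.
Governing: min(1105.1, 3191.4, 1403.5) = 1105.1 kN → bolt shear.

1105.1 kN (bolt shear governs)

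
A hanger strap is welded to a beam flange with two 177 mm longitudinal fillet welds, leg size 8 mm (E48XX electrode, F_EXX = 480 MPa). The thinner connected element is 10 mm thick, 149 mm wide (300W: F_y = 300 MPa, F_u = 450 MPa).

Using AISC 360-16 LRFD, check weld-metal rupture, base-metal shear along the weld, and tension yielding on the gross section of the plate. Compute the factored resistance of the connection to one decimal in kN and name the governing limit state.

Weld metal: throat = 0.707×8 = 5.656 mm, L = 2×177 = 354 mm. φR_n = 0.75 × 0.6 × 480 × 5.656 × 354 = 432.5 kN.
Base metal shear (10 mm plate): yield φR_n = 1.0×0.6×300×10×354 = 637.2 kN; rupture φR_n = 0.75×0.6×450×10×354 = 716.9 kN; take 637.2 kN (yield).
Tension yield (gross): A_g = 149×10 = 1490 mm². φR_n = 0.90 × 300 × 1490 = 402.3 kN.
Governing: min(432.5, 637.2, 402.3) = 402.3 kN → gross-section yield.

402.3 kN (gross-section yield governs)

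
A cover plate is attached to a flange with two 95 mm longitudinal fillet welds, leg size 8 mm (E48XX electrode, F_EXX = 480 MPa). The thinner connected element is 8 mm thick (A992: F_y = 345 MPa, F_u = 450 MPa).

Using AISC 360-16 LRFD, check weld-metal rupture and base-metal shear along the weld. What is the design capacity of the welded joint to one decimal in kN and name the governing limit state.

232.1 kN (weld metal governs)

Weld metal: throat = 0.707×8 = 5.656 mm, L = 2×95 = 190 mm. φR_n = 0.75 × 0.6 × 480 × 5.656 × 190 = 232.1 kN.
Base metal shear (8 mm plate): yield φR_n = 1.0×0.6×345×8×190 = 314.6 kN; rupture φR_n = 0.75×0.6×450×8×190 = 307.8 kN; take 307.8 kN (rupture).
Governing: min(232.1, 307.8) = 232.1 kN → weld metal.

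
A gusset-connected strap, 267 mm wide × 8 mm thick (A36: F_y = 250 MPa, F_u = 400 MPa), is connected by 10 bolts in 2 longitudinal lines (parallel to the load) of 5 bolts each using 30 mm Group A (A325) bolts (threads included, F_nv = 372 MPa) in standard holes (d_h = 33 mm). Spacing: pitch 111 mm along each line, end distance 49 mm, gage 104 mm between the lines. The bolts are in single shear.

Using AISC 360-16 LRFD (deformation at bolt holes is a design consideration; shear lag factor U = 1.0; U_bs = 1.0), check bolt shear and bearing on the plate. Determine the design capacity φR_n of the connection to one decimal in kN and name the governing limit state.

1569.6 kN (bearing governs)

Bolt shear: A_b = π(30)²/4 = 706.86 mm². φR_n = 0.75 × 372 × 706.86 × 10 × 1 = 1972.1 kN.
Bearing (8 mm plate, F_u = 400 MPa): end bolts L_c = 49 − 33/2 = 32.5, R_n = min(1.2×32.5×8×400, 2.4×30×8×400) = 124.8 kN/bolt; interior L_c = 111 − 33 = 78, R_n = 230.4 kN/bolt. φR_n = 0.75 × (2×124.8 + 8×230.4) = 1569.6 kN.
Governing: min(1972.1, 1569.6) = 1569.6 kN → bearing.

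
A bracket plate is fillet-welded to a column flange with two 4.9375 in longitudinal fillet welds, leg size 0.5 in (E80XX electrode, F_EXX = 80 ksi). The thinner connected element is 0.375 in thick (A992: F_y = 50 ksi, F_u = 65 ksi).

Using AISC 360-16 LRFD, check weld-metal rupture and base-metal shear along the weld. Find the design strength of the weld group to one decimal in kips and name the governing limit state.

Weld metal: throat = 0.707×0.5 = 0.3535 in, L = 2×4.9375 = 9.875 in. φR_n = 0.75 × 0.6 × 80 × 0.3535 × 9.875 = 125.7 kips.
Base metal shear (0.375 in plate): yield φR_n = 1.0×0.6×50×0.375×9.875 = 111.1 kips; rupture φR_n = 0.75×0.6×65×0.375×9.875 = 108.3 kips; take 108.3 kips (rupture).
Governing: min(125.7, 108.3) = 108.3 kips → base-metal shear.

108.3 kips (base-metal shear governs)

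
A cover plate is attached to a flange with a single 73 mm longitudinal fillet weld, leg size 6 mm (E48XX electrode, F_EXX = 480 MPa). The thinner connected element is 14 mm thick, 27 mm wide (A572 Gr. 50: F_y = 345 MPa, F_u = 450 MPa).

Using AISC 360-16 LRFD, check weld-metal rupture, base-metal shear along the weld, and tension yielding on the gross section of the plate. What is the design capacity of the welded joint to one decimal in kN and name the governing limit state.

66.9 kN (weld metal governs)

Weld metal: throat = 0.707×6 = 4.242 mm, L = 73 mm. φR_n = 0.75 × 0.6 × 480 × 4.242 × 73 = 66.9 kN.
Base metal shear (14 mm plate): yield φR_n = 1.0×0.6×345×14×73 = 211.6 kN; rupture φR_n = 0.75×0.6×450×14×73 = 207.0 kN; take 207.0 kN (rupture).
Tension yield (gross): A_g = 27×14 = 378 mm². φR_n = 0.90 × 345 × 378 = 117.4 kN.
Governing: min(66.9, 207.0, 117.4) = 66.9 kN → weld metal.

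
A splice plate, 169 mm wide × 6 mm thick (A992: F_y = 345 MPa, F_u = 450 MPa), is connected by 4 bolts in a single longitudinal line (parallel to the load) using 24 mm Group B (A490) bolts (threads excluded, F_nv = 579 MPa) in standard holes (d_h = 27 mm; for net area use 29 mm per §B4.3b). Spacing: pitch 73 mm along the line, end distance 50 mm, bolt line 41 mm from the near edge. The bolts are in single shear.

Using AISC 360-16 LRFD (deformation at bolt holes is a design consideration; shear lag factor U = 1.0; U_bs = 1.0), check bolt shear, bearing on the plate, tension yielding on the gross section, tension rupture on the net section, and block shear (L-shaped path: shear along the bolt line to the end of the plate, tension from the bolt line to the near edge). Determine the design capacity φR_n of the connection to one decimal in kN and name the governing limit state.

257.2 kN (block shear governs)

Bolt shear: A_b = π(24)²/4 = 452.39 mm². φR_n = 0.75 × 579 × 452.39 × 4 × 1 = 785.8 kN.
Bearing (6 mm plate, F_u = 450 MPa): end bolts L_c = 50 − 27/2 = 36.5, R_n = min(1.2×36.5×6×450, 2.4×24×6×450) = 118.26 kN/bolt; interior L_c = 73 − 27 = 46, R_n = 149.04 kN/bolt. φR_n = 0.75 × (1×118.26 + 3×149.04) = 424.0 kN.
Tension yield (gross): A_g = 169×6 = 1014 mm². φR_n = 0.90 × 345 × 1014 = 314.8 kN.
Tension rupture (net): A_n = (169 − 1×29)×6 = 840 mm² (U = 1.0, A_e = A_n). φR_n = 0.75 × 450 × 840 = 283.5 kN.
Block shear: shear path 1×[50+3×73] = 1×269 mm, A_gv = 1614, A_nv = 1×(269 − 3.5×29)×6 = 1005 mm²; tension to near edge: (41 − 0.5×29)×6 = 159 mm². R_n = min(0.6×450×1005, 0.6×345×1614) + 1.0×450×159 = min(271.35, 334.1) + 71.55 = 342.9 kN. φR_n = 0.75 × 342.9 = 257.2 kN.
Governing: min(785.8, 424.0, 314.8, 283.5, 257.2) = 257.2 kN → block shear.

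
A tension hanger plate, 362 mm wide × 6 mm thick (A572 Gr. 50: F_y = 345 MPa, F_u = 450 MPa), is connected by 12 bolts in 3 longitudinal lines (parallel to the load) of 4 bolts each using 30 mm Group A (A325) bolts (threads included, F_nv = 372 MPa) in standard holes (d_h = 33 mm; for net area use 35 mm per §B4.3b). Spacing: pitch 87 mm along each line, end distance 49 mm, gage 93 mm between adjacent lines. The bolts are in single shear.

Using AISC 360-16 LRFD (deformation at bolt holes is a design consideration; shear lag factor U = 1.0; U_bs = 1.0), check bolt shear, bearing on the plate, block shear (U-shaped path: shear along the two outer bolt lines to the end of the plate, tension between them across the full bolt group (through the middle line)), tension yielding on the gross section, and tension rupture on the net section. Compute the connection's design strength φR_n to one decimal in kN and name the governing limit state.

Bolt shear: A_b = π(30)²/4 = 706.86 mm². φR_n = 0.75 × 372 × 706.86 × 12 × 1 = 2366.6 kN.
Bearing (6 mm plate, F_u = 450 MPa): end bolts L_c = 49 − 33/2 = 32.5, R_n = min(1.2×32.5×6×450, 2.4×30×6×450) = 105.3 kN/bolt; interior L_c = 87 − 33 = 54, R_n = 174.96 kN/bolt. φR_n = 0.75 × (3×105.3 + 9×174.96) = 1417.9 kN.
Block shear: shear path 2×[49+3×87] = 2×310 mm, A_gv = 3720, A_nv = 2×(310 − 3.5×35)×6 = 2250 mm²; tension across gage: (186 − 2×35)×6 = 696 mm². R_n = min(0.6×450×2250, 0.6×345×3720) + 1.0×450×696 = min(607.5, 770.04) + 313.2 = 920.7 kN. φR_n = 0.75 × 920.7 = 690.5 kN.
Tension yield (gross): A_g = 362×6 = 2172 mm². φR_n = 0.90 × 345 × 2172 = 674.4 kN.
Tension rupture (net): A_n = (362 − 3×35)×6 = 1542 mm² (U = 1.0, A_e = A_n). φR_n = 0.75 × 450 × 1542 = 520.4 kN.
Governing: min(2366.6, 1417.9, 690.5, 674.4, 520.4) = 520.4 kN → net-section rupture.

520.4 kN (net-section rupture governs)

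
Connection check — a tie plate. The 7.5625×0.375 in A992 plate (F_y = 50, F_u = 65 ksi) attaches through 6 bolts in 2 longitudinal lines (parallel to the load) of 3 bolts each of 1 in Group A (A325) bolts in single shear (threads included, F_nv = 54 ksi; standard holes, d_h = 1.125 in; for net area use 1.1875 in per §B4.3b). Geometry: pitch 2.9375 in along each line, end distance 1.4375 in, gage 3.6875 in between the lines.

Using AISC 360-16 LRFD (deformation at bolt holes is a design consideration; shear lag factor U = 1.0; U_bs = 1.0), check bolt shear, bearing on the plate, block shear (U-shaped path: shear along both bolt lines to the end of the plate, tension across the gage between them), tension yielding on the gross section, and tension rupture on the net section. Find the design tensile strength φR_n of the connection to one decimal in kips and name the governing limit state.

94.8 kips (net-section rupture governs)

Bolt shear: A_b = π(1)²/4 = 0.7854 in². φR_n = 0.75 × 54 × 0.7854 × 6 × 1 = 190.9 kips.
Bearing (0.375 in plate, F_u = 65 ksi): end bolts L_c = 1.4375 − 1.125/2 = 0.875, R_n = min(1.2×0.875×0.375×65, 2.4×1×0.375×65) = 25.594 kips/bolt; interior L_c = 2.9375 − 1.125 = 1.8125, R_n = 53.016 kips/bolt. φR_n = 0.75 × (2×25.594 + 4×53.016) = 197.4 kips.
Block shear: shear path 2×[1.4375+2×2.9375] = 2×7.3125 in, A_gv = 5.4844, A_nv = 2×(7.3125 − 2.5×1.1875)×0.375 = 3.2578 in²; tension across gage: (3.6875 − 1×1.1875)×0.375 = 0.9375 in². R_n = min(0.6×65×3.2578, 0.6×50×5.4844) + 1.0×65×0.9375 = min(127.05, 164.53) + 60.938 = 187.99 kips. φR_n = 0.75 × 187.99 = 141.0 kips.
Tension yield (gross): A_g = 7.5625×0.375 = 2.8359 in². φR_n = 0.90 × 50 × 2.8359 = 127.6 kips.
Tension rupture (net): A_n = (7.5625 − 2×1.1875)×0.375 = 1.9453 in² (U = 1.0, A_e = A_n). φR_n = 0.75 × 65 × 1.9453 = 94.8 kips.
Governing: min(190.9, 197.4, 141.0, 127.6, 94.8) = 94.8 kips → net-section rupture.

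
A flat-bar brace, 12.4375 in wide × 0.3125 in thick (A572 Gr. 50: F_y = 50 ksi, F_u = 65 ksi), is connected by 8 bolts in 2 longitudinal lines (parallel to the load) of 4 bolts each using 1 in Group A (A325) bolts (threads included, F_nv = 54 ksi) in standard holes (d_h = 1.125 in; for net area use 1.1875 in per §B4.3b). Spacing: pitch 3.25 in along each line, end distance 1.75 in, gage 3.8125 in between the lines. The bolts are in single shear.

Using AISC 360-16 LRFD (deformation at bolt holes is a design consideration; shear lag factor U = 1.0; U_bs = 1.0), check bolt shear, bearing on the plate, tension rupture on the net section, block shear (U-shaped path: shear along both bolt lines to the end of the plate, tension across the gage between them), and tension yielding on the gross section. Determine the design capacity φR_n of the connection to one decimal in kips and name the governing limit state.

Bolt shear: A_b = π(1)²/4 = 0.7854 in². φR_n = 0.75 × 54 × 0.7854 × 8 × 1 = 254.5 kips.
Bearing (0.3125 in plate, F_u = 65 ksi): end bolts L_c = 1.75 − 1.125/2 = 1.1875, R_n = min(1.2×1.1875×0.3125×65, 2.4×1×0.3125×65) = 28.945 kips/bolt; interior L_c = 3.25 − 1.125 = 2.125, R_n = 48.75 kips/bolt. φR_n = 0.75 × (2×28.945 + 6×48.75) = 262.8 kips.
Tension rupture (net): A_n = (12.4375 − 2×1.1875)×0.3125 = 3.1445 in² (U = 1.0, A_e = A_n). φR_n = 0.75 × 65 × 3.1445 = 153.3 kips.
Block shear: shear path 2×[1.75+3×3.25] = 2×11.5 in, A_gv = 7.1875, A_nv = 2×(11.5 − 3.5×1.1875)×0.3125 = 4.5898 in²; tension across gage: (3.8125 − 1×1.1875)×0.3125 = 0.82031 in². R_n = min(0.6×65×4.5898, 0.6×50×7.1875) + 1.0×65×0.82031 = min(179, 215.63) + 53.32 = 232.32 kips. φR_n = 0.75 × 232.32 = 174.2 kips.
Tension yield (gross): A_g = 12.4375×0.3125 = 3.8867 in². φR_n = 0.90 × 50 × 3.8867 = 174.9 kips.
Governing: min(254.5, 262.8, 153.3, 174.2, 174.9) = 153.3 kips → net-section rupture.

153.3 kips (net-section rupture governs)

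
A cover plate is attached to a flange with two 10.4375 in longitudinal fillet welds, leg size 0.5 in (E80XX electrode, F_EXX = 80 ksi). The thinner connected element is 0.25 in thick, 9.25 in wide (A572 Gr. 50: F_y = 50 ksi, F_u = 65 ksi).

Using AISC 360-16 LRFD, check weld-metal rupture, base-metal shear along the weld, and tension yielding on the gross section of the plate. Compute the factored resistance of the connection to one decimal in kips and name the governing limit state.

104.1 kips (gross-section yield governs)

Weld metal: throat = 0.707×0.5 = 0.3535 in, L = 2×10.4375 = 20.875 in. φR_n = 0.75 × 0.6 × 80 × 0.3535 × 20.875 = 265.7 kips.
Base metal shear (0.25 in plate): yield φR_n = 1.0×0.6×50×0.25×20.875 = 156.6 kips; rupture φR_n = 0.75×0.6×65×0.25×20.875 = 152.6 kips; take 152.6 kips (rupture).
Tension yield (gross): A_g = 9.25×0.25 = 2.3125 in². φR_n = 0.90 × 50 × 2.3125 = 104.1 kips.
Governing: min(265.7, 152.6, 104.1) = 104.1 kips → gross-section yield.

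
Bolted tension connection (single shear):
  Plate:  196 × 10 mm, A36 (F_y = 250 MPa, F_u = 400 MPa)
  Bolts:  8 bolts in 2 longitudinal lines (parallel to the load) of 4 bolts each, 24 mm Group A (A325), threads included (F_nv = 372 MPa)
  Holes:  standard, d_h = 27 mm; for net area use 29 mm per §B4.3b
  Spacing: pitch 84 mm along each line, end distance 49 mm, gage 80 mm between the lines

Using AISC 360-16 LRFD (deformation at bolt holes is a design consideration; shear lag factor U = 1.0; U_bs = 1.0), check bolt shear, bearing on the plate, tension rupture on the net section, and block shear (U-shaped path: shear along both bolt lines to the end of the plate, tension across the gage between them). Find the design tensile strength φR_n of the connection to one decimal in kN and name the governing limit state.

Bolt shear: A_b = π(24)²/4 = 452.39 mm². φR_n = 0.75 × 372 × 452.39 × 8 × 1 = 1009.7 kN.
Bearing (10 mm plate, F_u = 400 MPa): end bolts L_c = 49 − 27/2 = 35.5, R_n = min(1.2×35.5×10×400, 2.4×24×10×400) = 170.4 kN/bolt; interior L_c = 84 − 27 = 57, R_n = 230.4 kN/bolt. φR_n = 0.75 × (2×170.4 + 6×230.4) = 1292.4 kN.
Tension rupture (net): A_n = (196 − 2×29)×10 = 1380 mm² (U = 1.0, A_e = A_n). φR_n = 0.75 × 400 × 1380 = 414.0 kN.
Block shear: shear path 2×[49+3×84] = 2×301 mm, A_gv = 6020, A_nv = 2×(301 − 3.5×29)×10 = 3990 mm²; tension across gage: (80 − 1×29)×10 = 510 mm². R_n = min(0.6×400×3990, 0.6×250×6020) + 1.0×400×510 = min(957.6, 903) + 204 = 1107 kN. φR_n = 0.75 × 1107 = 830.3 kN.
Governing: min(1009.7, 1292.4, 414.0, 830.3) = 414.0 kN → net-section rupture.

414.0 kN (net-section rupture governs)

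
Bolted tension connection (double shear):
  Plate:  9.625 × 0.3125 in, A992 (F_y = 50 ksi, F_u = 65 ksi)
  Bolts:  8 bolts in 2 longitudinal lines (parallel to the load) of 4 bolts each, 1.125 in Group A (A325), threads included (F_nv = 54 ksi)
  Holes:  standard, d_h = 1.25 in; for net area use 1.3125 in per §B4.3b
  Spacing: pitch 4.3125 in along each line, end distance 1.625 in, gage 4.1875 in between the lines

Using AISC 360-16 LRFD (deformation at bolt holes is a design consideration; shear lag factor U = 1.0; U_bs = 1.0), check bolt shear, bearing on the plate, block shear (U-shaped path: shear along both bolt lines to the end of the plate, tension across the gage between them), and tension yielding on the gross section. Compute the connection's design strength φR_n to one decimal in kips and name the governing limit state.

135.4 kips (gross-section yield governs)

Bolt shear: A_b = π(1.125)²/4 = 0.99402 in². φR_n = 0.75 × 54 × 0.99402 × 8 × 2 = 644.1 kips.
Bearing (0.3125 in plate, F_u = 65 ksi): end bolts L_c = 1.625 − 1.25/2 = 1, R_n = min(1.2×1×0.3125×65, 2.4×1.125×0.3125×65) = 24.375 kips/bolt; interior L_c = 4.3125 − 1.25 = 3.0625, R_n = 54.844 kips/bolt. φR_n = 0.75 × (2×24.375 + 6×54.844) = 283.4 kips.
Block shear: shear path 2×[1.625+3×4.3125] = 2×14.5625 in, A_gv = 9.1016, A_nv = 2×(14.5625 − 3.5×1.3125)×0.3125 = 6.2305 in²; tension across gage: (4.1875 − 1×1.3125)×0.3125 = 0.89844 in². R_n = min(0.6×65×6.2305, 0.6×50×9.1016) + 1.0×65×0.89844 = min(242.99, 273.05) + 58.399 = 301.39 kips. φR_n = 0.75 × 301.39 = 226.0 kips.
Tension yield (gross): A_g = 9.625×0.3125 = 3.0078 in². φR_n = 0.90 × 50 × 3.0078 = 135.4 kips.
Governing: min(644.1, 283.4, 226.0, 135.4) = 135.4 kips → gross-section yield.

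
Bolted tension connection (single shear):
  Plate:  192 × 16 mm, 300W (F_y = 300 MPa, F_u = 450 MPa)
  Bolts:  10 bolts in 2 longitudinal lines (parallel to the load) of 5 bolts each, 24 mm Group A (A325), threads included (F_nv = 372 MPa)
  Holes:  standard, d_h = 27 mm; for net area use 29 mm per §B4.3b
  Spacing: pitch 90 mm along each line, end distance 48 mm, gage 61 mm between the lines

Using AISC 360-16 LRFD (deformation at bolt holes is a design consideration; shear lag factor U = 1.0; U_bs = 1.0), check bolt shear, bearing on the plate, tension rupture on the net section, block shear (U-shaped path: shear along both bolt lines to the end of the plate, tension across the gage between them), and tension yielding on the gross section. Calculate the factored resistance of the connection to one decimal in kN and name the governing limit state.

723.6 kN (net-section rupture governs)

Bolt shear: A_b = π(24)²/4 = 452.39 mm². φR_n = 0.75 × 372 × 452.39 × 10 × 1 = 1262.2 kN.
Bearing (16 mm plate, F_u = 450 MPa): end bolts L_c = 48 − 27/2 = 34.5, R_n = min(1.2×34.5×16×450, 2.4×24×16×450) = 298.08 kN/bolt; interior L_c = 90 − 27 = 63, R_n = 414.72 kN/bolt. φR_n = 0.75 × (2×298.08 + 8×414.72) = 2935.4 kN.
Tension rupture (net): A_n = (192 − 2×29)×16 = 2144 mm² (U = 1.0, A_e = A_n). φR_n = 0.75 × 450 × 2144 = 723.6 kN.
Block shear: shear path 2×[48+4×90] = 2×408 mm, A_gv = 13056, A_nv = 2×(408 − 4.5×29)×16 = 8880 mm²; tension across gage: (61 − 1×29)×16 = 512 mm². R_n = min(0.6×450×8880, 0.6×300×13056) + 1.0×450×512 = min(2397.6, 2350.1) + 230.4 = 2580.5 kN. φR_n = 0.75 × 2580.5 = 1935.4 kN.
Tension yield (gross): A_g = 192×16 = 3072 mm². φR_n = 0.90 × 300 × 3072 = 829.4 kN.
Governing: min(1262.2, 2935.4, 723.6, 1935.4, 829.4) = 723.6 kN → net-section rupture.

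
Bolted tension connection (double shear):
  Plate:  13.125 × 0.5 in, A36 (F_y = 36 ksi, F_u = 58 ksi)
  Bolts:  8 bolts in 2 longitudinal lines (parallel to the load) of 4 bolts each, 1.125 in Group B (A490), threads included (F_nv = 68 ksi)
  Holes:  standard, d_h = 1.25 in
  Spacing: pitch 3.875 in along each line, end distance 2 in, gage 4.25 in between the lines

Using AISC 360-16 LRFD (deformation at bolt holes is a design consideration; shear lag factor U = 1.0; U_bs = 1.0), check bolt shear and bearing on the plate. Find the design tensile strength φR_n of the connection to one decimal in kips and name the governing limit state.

424.1 kips (bearing governs)

Bolt shear: A_b = π(1.125)²/4 = 0.99402 in². φR_n = 0.75 × 68 × 0.99402 × 8 × 2 = 811.1 kips.
Bearing (0.5 in plate, F_u = 58 ksi): end bolts L_c = 2 − 1.25/2 = 1.375, R_n = min(1.2×1.375×0.5×58, 2.4×1.125×0.5×58) = 47.85 kips/bolt; interior L_c = 3.875 − 1.25 = 2.625, R_n = 78.3 kips/bolt. φR_n = 0.75 × (2×47.85 + 6×78.3) = 424.1 kips.
Governing: min(811.1, 424.1) = 424.1 kips → bearing.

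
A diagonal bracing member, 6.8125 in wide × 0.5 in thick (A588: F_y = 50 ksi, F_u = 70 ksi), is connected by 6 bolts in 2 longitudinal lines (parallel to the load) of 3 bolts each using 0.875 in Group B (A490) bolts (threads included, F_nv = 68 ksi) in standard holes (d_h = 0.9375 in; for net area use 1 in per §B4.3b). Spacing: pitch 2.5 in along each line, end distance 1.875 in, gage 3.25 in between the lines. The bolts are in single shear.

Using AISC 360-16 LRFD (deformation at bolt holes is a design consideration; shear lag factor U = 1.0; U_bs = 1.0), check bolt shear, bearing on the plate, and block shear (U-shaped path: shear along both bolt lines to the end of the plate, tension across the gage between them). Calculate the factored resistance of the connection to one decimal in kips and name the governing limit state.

Bolt shear: A_b = π(0.875)²/4 = 0.60132 in². φR_n = 0.75 × 68 × 0.60132 × 6 × 1 = 184.0 kips.
Bearing (0.5 in plate, F_u = 70 ksi): end bolts L_c = 1.875 − 0.9375/2 = 1.40625, R_n = min(1.2×1.40625×0.5×70, 2.4×0.875×0.5×70) = 59.063 kips/bolt; interior L_c = 2.5 − 0.9375 = 1.5625, R_n = 65.625 kips/bolt. φR_n = 0.75 × (2×59.063 + 4×65.625) = 285.5 kips.
Block shear: shear path 2×[1.875+2×2.5] = 2×6.875 in, A_gv = 6.875, A_nv = 2×(6.875 − 2.5×1)×0.5 = 4.375 in²; tension across gage: (3.25 − 1×1)×0.5 = 1.125 in². R_n = min(0.6×70×4.375, 0.6×50×6.875) + 1.0×70×1.125 = min(183.75, 206.25) + 78.75 = 262.5 kips. φR_n = 0.75 × 262.5 = 196.9 kips.
Governing: min(184.0, 285.5, 196.9) = 184.0 kips → bolt shear.

184.0 kips (bolt shear governs)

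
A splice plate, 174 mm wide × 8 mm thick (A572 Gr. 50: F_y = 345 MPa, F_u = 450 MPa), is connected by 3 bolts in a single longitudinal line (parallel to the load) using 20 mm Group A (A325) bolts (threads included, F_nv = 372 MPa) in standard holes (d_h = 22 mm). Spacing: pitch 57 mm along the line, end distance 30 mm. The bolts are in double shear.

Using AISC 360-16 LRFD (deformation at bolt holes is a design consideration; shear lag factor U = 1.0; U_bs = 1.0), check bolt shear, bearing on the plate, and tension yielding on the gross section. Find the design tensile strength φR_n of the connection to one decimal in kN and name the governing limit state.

Bolt shear: A_b = π(20)²/4 = 314.16 mm². φR_n = 0.75 × 372 × 314.16 × 3 × 2 = 525.9 kN.
Bearing (8 mm plate, F_u = 450 MPa): end bolts L_c = 30 − 22/2 = 19, R_n = min(1.2×19×8×450, 2.4×20×8×450) = 82.08 kN/bolt; interior L_c = 57 − 22 = 35, R_n = 151.2 kN/bolt. φR_n = 0.75 × (1×82.08 + 2×151.2) = 288.4 kN.
Tension yield (gross): A_g = 174×8 = 1392 mm². φR_n = 0.90 × 345 × 1392 = 432.2 kN.
Governing: min(525.9, 288.4, 432.2) = 288.4 kN → bearing.

288.4 kN (bearing governs)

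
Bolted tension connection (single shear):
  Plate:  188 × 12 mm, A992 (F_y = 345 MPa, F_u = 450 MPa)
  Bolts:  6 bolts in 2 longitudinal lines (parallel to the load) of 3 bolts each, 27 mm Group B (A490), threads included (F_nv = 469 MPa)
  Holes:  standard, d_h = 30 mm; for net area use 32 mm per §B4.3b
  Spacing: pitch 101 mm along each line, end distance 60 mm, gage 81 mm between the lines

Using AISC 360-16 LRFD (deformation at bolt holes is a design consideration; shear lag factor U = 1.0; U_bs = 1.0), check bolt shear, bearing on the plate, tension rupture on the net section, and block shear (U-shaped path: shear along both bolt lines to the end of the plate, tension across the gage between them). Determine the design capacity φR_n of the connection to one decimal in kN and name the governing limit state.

502.2 kN (net-section rupture governs)

Bolt shear: A_b = π(27)²/4 = 572.56 mm². φR_n = 0.75 × 469 × 572.56 × 6 × 1 = 1208.4 kN.
Bearing (12 mm plate, F_u = 450 MPa): end bolts L_c = 60 − 30/2 = 45, R_n = min(1.2×45×12×450, 2.4×27×12×450) = 291.6 kN/bolt; interior L_c = 101 − 30 = 71, R_n = 349.92 kN/bolt. φR_n = 0.75 × (2×291.6 + 4×349.92) = 1487.2 kN.
Tension rupture (net): A_n = (188 − 2×32)×12 = 1488 mm² (U = 1.0, A_e = A_n). φR_n = 0.75 × 450 × 1488 = 502.2 kN.
Block shear: shear path 2×[60+2×101] = 2×262 mm, A_gv = 6288, A_nv = 2×(262 − 2.5×32)×12 = 4368 mm²; tension across gage: (81 − 1×32)×12 = 588 mm². R_n = min(0.6×450×4368, 0.6×345×6288) + 1.0×450×588 = min(1179.4, 1301.6) + 264.6 = 1444 kN. φR_n = 0.75 × 1444 = 1083.0 kN.
Governing: min(1208.4, 1487.2, 502.2, 1083.0) = 502.2 kN → net-section rupture.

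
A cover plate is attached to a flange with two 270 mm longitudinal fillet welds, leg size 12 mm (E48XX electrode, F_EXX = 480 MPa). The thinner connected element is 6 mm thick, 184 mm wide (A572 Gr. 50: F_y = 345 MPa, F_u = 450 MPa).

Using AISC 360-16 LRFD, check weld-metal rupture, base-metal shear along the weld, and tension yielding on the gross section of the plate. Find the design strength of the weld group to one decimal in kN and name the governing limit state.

342.8 kN (gross-section yield governs)

Weld metal: throat = 0.707×12 = 8.484 mm, L = 2×270 = 540 mm. φR_n = 0.75 × 0.6 × 480 × 8.484 × 540 = 989.6 kN.
Base metal shear (6 mm plate): yield φR_n = 1.0×0.6×345×6×540 = 670.7 kN; rupture φR_n = 0.75×0.6×450×6×540 = 656.1 kN; take 656.1 kN (rupture).
Tension yield (gross): A_g = 184×6 = 1104 mm². φR_n = 0.90 × 345 × 1104 = 342.8 kN.
Governing: min(989.6, 656.1, 342.8) = 342.8 kN → gross-section yield.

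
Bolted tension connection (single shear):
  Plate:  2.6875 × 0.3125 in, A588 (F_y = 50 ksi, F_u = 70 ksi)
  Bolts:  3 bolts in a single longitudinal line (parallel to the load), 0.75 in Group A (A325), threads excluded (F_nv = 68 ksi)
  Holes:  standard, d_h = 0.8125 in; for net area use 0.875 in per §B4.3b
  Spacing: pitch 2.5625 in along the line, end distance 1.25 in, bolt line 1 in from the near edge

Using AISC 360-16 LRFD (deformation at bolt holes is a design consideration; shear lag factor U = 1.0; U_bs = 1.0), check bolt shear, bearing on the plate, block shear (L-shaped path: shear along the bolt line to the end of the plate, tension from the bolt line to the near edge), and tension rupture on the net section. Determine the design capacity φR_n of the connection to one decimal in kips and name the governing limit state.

29.7 kips (net-section rupture governs)

Bolt shear: A_b = π(0.75)²/4 = 0.44179 in². φR_n = 0.75 × 68 × 0.44179 × 3 × 1 = 67.6 kips.
Bearing (0.3125 in plate, F_u = 70 ksi): end bolts L_c = 1.25 − 0.8125/2 = 0.84375, R_n = min(1.2×0.84375×0.3125×70, 2.4×0.75×0.3125×70) = 22.148 kips/bolt; interior L_c = 2.5625 − 0.8125 = 1.75, R_n = 39.375 kips/bolt. φR_n = 0.75 × (1×22.148 + 2×39.375) = 75.7 kips.
Block shear: shear path 1×[1.25+2×2.5625] = 1×6.375 in, A_gv = 1.9922, A_nv = 1×(6.375 − 2.5×0.875)×0.3125 = 1.3086 in²; tension to near edge: (1 − 0.5×0.875)×0.3125 = 0.17578 in². R_n = min(0.6×70×1.3086, 0.6×50×1.9922) + 1.0×70×0.17578 = min(54.961, 59.766) + 12.305 = 67.266 kips. φR_n = 0.75 × 67.266 = 50.4 kips.
Tension rupture (net): A_n = (2.6875 − 1×0.875)×0.3125 = 0.56641 in² (U = 1.0, A_e = A_n). φR_n = 0.75 × 70 × 0.56641 = 29.7 kips.
Governing: min(67.6, 75.7, 50.4, 29.7) = 29.7 kips → net-section rupture.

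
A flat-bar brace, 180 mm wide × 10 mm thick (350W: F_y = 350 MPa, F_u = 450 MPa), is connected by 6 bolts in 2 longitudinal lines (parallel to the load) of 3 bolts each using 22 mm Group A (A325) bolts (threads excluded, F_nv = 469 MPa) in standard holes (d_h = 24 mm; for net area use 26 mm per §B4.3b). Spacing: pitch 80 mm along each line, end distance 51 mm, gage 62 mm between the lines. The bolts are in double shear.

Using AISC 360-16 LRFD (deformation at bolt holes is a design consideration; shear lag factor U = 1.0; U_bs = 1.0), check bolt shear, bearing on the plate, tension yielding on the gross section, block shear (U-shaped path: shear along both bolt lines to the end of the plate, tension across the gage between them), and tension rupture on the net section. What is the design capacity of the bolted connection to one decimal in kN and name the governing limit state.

432.0 kN (net-section rupture governs)

Bolt shear: A_b = π(22)²/4 = 380.13 mm². φR_n = 0.75 × 469 × 380.13 × 6 × 2 = 1604.5 kN.
Bearing (10 mm plate, F_u = 450 MPa): end bolts L_c = 51 − 24/2 = 39, R_n = min(1.2×39×10×450, 2.4×22×10×450) = 210.6 kN/bolt; interior L_c = 80 − 24 = 56, R_n = 237.6 kN/bolt. φR_n = 0.75 × (2×210.6 + 4×237.6) = 1028.7 kN.
Tension yield (gross): A_g = 180×10 = 1800 mm². φR_n = 0.90 × 350 × 1800 = 567.0 kN.
Block shear: shear path 2×[51+2×80] = 2×211 mm, A_gv = 4220, A_nv = 2×(211 − 2.5×26)×10 = 2920 mm²; tension across gage: (62 − 1×26)×10 = 360 mm². R_n = min(0.6×450×2920, 0.6×350×4220) + 1.0×450×360 = min(788.4, 886.2) + 162 = 950.4 kN. φR_n = 0.75 × 950.4 = 712.8 kN.
Tension rupture (net): A_n = (180 − 2×26)×10 = 1280 mm² (U = 1.0, A_e = A_n). φR_n = 0.75 × 450 × 1280 = 432.0 kN.
Governing: min(1604.5, 1028.7, 567.0, 712.8, 432.0) = 432.0 kN → net-section rupture.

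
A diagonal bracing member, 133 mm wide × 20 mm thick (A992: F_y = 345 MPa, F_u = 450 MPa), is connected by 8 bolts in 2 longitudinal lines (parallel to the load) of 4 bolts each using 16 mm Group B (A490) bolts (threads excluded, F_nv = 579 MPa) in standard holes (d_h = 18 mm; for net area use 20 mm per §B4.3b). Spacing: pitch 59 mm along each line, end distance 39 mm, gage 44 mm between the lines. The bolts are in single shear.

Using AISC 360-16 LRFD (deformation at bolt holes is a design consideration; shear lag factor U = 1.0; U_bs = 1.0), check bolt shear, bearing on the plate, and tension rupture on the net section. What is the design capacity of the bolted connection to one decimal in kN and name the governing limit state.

627.8 kN (net-section rupture governs)

Bolt shear: A_b = π(16)²/4 = 201.06 mm². φR_n = 0.75 × 579 × 201.06 × 8 × 1 = 698.5 kN.
Bearing (20 mm plate, F_u = 450 MPa): end bolts L_c = 39 − 18/2 = 30, R_n = min(1.2×30×20×450, 2.4×16×20×450) = 324 kN/bolt; interior L_c = 59 − 18 = 41, R_n = 345.6 kN/bolt. φR_n = 0.75 × (2×324 + 6×345.6) = 2041.2 kN.
Tension rupture (net): A_n = (133 − 2×20)×20 = 1860 mm² (U = 1.0, A_e = A_n). φR_n = 0.75 × 450 × 1860 = 627.8 kN.
Governing: min(698.5, 2041.2, 627.8) = 627.8 kN → net-section rupture.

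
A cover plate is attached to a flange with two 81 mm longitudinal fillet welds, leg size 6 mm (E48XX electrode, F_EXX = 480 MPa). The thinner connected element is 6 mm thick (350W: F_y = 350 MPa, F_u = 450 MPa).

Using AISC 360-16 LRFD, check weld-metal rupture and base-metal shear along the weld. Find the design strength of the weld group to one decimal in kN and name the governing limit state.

Weld metal: throat = 0.707×6 = 4.242 mm, L = 2×81 = 162 mm. φR_n = 0.75 × 0.6 × 480 × 4.242 × 162 = 148.4 kN.
Base metal shear (6 mm plate): yield φR_n = 1.0×0.6×350×6×162 = 204.1 kN; rupture φR_n = 0.75×0.6×450×6×162 = 196.8 kN; take 196.8 kN (rupture).
Governing: min(148.4, 196.8) = 148.4 kN → weld metal.

148.4 kN (weld metal governs)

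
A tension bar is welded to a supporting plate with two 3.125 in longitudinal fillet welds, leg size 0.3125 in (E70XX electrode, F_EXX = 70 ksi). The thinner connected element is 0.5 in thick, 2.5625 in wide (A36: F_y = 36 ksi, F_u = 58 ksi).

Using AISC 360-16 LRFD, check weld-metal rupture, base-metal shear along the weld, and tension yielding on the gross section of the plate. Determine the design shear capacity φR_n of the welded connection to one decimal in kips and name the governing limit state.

Weld metal: throat = 0.707×0.3125 = 0.22094 in, L = 2×3.125 = 6.25 in. φR_n = 0.75 × 0.6 × 70 × 0.22094 × 6.25 = 43.5 kips.
Base metal shear (0.5 in plate): yield φR_n = 1.0×0.6×36×0.5×6.25 = 67.5 kips; rupture φR_n = 0.75×0.6×58×0.5×6.25 = 81.6 kips; take 67.5 kips (yield).
Tension yield (gross): A_g = 2.5625×0.5 = 1.2813 in². φR_n = 0.90 × 36 × 1.2813 = 41.5 kips.
Governing: min(43.5, 67.5, 41.5) = 41.5 kips → gross-section yield.

41.5 kips (gross-section yield governs)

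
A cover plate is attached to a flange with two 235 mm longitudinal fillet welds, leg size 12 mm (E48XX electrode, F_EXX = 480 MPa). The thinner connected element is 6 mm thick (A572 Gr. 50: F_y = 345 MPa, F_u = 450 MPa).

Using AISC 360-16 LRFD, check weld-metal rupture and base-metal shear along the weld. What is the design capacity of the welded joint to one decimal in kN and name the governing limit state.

Weld metal: throat = 0.707×12 = 8.484 mm, L = 2×235 = 470 mm. φR_n = 0.75 × 0.6 × 480 × 8.484 × 470 = 861.3 kN.
Base metal shear (6 mm plate): yield φR_n = 1.0×0.6×345×6×470 = 583.7 kN; rupture φR_n = 0.75×0.6×450×6×470 = 571.1 kN; take 571.1 kN (rupture).
Governing: min(861.3, 571.1) = 571.1 kN → base-metal shear.

571.1 kN (base-metal shear governs)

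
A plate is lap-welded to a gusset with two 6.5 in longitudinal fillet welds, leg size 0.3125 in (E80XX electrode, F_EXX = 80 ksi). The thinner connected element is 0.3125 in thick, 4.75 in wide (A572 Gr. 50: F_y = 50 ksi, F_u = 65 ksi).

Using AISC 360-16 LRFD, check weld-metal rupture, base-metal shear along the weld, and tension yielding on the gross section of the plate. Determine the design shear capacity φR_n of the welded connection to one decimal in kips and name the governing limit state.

Weld metal: throat = 0.707×0.3125 = 0.22094 in, L = 2×6.5 = 13 in. φR_n = 0.75 × 0.6 × 80 × 0.22094 × 13 = 103.4 kips.
Base metal shear (0.3125 in plate): yield φR_n = 1.0×0.6×50×0.3125×13 = 121.9 kips; rupture φR_n = 0.75×0.6×65×0.3125×13 = 118.8 kips; take 118.8 kips (rupture).
Tension yield (gross): A_g = 4.75×0.3125 = 1.4844 in². φR_n = 0.90 × 50 × 1.4844 = 66.8 kips.
Governing: min(103.4, 118.8, 66.8) = 66.8 kips → gross-section yield.

66.8 kips (gross-section yield governs)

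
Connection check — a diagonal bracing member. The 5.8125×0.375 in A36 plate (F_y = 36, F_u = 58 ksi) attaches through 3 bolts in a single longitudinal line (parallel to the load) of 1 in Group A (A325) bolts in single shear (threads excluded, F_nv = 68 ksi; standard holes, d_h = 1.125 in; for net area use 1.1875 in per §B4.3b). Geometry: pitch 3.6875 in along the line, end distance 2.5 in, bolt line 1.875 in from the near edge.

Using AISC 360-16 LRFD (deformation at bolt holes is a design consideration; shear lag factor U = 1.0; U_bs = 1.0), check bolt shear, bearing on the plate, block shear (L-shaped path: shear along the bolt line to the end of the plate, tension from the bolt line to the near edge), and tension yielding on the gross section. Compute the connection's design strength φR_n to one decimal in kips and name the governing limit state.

70.6 kips (gross-section yield governs)

Bolt shear: A_b = π(1)²/4 = 0.7854 in². φR_n = 0.75 × 68 × 0.7854 × 3 × 1 = 120.2 kips.
Bearing (0.375 in plate, F_u = 58 ksi): end bolts L_c = 2.5 − 1.125/2 = 1.9375, R_n = min(1.2×1.9375×0.375×58, 2.4×1×0.375×58) = 50.569 kips/bolt; interior L_c = 3.6875 − 1.125 = 2.5625, R_n = 52.2 kips/bolt. φR_n = 0.75 × (1×50.569 + 2×52.2) = 116.2 kips.
Block shear: shear path 1×[2.5+2×3.6875] = 1×9.875 in, A_gv = 3.7031, A_nv = 1×(9.875 − 2.5×1.1875)×0.375 = 2.5898 in²; tension to near edge: (1.875 − 0.5×1.1875)×0.375 = 0.48047 in². R_n = min(0.6×58×2.5898, 0.6×36×3.7031) + 1.0×58×0.48047 = min(90.125, 79.987) + 27.867 = 107.85 kips. φR_n = 0.75 × 107.85 = 80.9 kips.
Tension yield (gross): A_g = 5.8125×0.375 = 2.1797 in². φR_n = 0.90 × 36 × 2.1797 = 70.6 kips.
Governing: min(120.2, 116.2, 80.9, 70.6) = 70.6 kips → gross-section yield.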